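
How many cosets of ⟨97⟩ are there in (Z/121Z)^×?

2

By Lagrange's theorem, ord_121(97) divides φ(121) = φ(11^2) = 11·(11−1) = 110 = 2 · 5 · 11.
Divisors of 110: 1, 2, 5, 10, 11, 22, 55, 110.
Evaluate successive powers at the divisors of 110:
97^1 ≡ 97 (mod 121)
97^2 ≡ 92 (mod 121)
97^5 ≡ 23 (mod 121)
97^10 ≡ 45 (mod 121)
97^11 ≡ 9 (mod 121)
97^22 ≡ 81 (mod 121)
97^55 ≡ 1 (mod 121) ✓
Thus |⟨97⟩| = ord(97) = 55.
[(Z/121Z)^× : ⟨97⟩] = 110/55 = 2.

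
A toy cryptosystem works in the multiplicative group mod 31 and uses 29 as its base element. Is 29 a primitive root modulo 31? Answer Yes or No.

φ(31) = 31 − 1 = 30 = 2 · 3 · 5.
An element g generates (Z/31Z)^× iff g^(30/q) ≢ 1 (mod 31) for each prime q ∈ {2, 3, 5}.
29^15 ≡ 30 (mod 31)  [q = 2: ≢ 1 ✓]
29^10 ≡ 1 (mod 31)  [q = 3: ≡ 1 ✗]
29^6 ≡ 2 (mod 31)  [q = 5: ≢ 1 ✓]
29^10 ≡ 1 shows ord(29) | 10, strictly less than φ(31); not a primitive root.

No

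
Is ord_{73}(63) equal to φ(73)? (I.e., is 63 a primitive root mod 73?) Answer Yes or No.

No

φ(73) = 73 − 1 = 72 = 2^3 · 3^2.
An element g generates (Z/73Z)^× iff g^(72/q) ≢ 1 (mod 73) for each prime q ∈ {2, 3}.
63^36 ≡ 72 (mod 73)  [q = 2: ≢ 1 ✓]
63^24 ≡ 1 (mod 73)  [q = 3: ≡ 1 ✗]
Since 63^24 ≡ 1, the order of 63 divides 24 < 72, so 63 is not a primitive root.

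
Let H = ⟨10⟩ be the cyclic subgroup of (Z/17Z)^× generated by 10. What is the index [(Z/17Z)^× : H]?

1

By Lagrange's theorem, ord_17(10) divides φ(17) = 17 − 1 = 16 = 2^4.
Divisors of 16: 1, 2, 4, 8, 16.
Evaluate successive powers at the divisors of 16:
10^1 ≡ 10 (mod 17)
10^2 ≡ 15 (mod 17)
10^4 ≡ 4 (mod 17)
10^8 ≡ 16 (mod 17)
10^16 ≡ 1 (mod 17) ✓
Thus |⟨10⟩| = ord(10) = 16.
Index = |(Z/17Z)^×| / |⟨10⟩| = 16 / 16 = 1.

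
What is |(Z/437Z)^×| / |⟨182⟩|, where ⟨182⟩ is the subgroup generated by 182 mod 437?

6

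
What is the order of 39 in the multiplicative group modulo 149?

The order of 39 must divide φ(149) = 149 − 1 = 148 = 2^2 · 37.
Divisors of 148: 1, 2, 4, 37, 74, 148.
Compute 39^d (mod 149) for the divisors d until we hit 1:
39^1 ≡ 39 (mod 149)
39^2 ≡ 31 (mod 149)
39^4 ≡ 67 (mod 149)
39^37 ≡ 1 (mod 149) ✓
So ord_149(39) = 37.

37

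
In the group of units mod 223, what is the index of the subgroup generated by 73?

2

ord(73) | φ(223) = 223 − 1 = 222 = 2 · 3 · 37.
Divisors of 222: 1, 2, 3, 6, 37, 74, 111, 222.
Test each divisor d:
73^1 ≡ 73 (mod 223)
73^2 ≡ 200 (mod 223)
73^3 ≡ 105 (mod 223)
73^6 ≡ 98 (mod 223)
73^37 ≡ 183 (mod 223)
73^74 ≡ 39 (mod 223)
73^111 ≡ 1 (mod 223) ✓
Thus |⟨73⟩| = ord(73) = 111.
[(Z/223Z)^× : ⟨73⟩] = 222/111 = 2.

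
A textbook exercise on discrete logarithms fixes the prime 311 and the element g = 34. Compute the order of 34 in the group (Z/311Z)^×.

By Lagrange's theorem, ord_311(34) divides φ(311) = 311 − 1 = 310 = 2 · 5 · 31.
Divisors of 310: 1, 2, 5, 10, 31, 62, 155, 310.
Test each divisor d:
34^1 ≡ 34 (mod 311)
34^2 ≡ 223 (mod 311)
34^5 ≡ 190 (mod 311)
34^10 ≡ 24 (mod 311)
34^31 ≡ 95 (mod 311)
34^62 ≡ 6 (mod 311)
34^155 ≡ 310 (mod 311)
34^310 ≡ 1 (mod 311) ✓
So ord_311(34) = 310.

310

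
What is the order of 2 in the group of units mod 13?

12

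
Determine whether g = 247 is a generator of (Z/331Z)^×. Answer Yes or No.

No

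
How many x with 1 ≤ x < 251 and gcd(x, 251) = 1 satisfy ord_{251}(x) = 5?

4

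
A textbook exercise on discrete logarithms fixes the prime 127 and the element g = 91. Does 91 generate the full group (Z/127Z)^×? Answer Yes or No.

φ(127) = 127 − 1 = 126 = 2 · 3^2 · 7.
Test 91^(126/q) mod 127 for each prime factor q of 126:
91^63 ≡ 126 (mod 127)  [q = 2: ≢ 1 ✓]
91^42 ≡ 19 (mod 127)  [q = 3: ≢ 1 ✓]
91^18 ≡ 32 (mod 127)  [q = 7: ≢ 1 ✓]
All checks pass, so 91 has order 126 and is a primitive root modulo 127.

Yes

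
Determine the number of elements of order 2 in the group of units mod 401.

φ(401) = 401 − 1 = 400 = 2^4 · 5^2.
(Z/401Z)^× is cyclic (|G| = 400); a cyclic group of order m has exactly φ(d) elements of each order d | m, and none otherwise.
2 | 400, and φ(2) = 2 − 1 = 1.

1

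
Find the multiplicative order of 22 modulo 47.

ord(22) | φ(47) = 47 − 1 = 46 = 2 · 23.
Divisors of 46: 1, 2, 23, 46.
Check 22^d mod 47 for each divisor in increasing order:
22^1 ≡ 22
22^2 ≡ 14
22^23 ≡ 46
22^46 ≡ 1
Therefore the multiplicative order of 22 modulo 47 is 46.

46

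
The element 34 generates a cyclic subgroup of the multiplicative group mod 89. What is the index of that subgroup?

22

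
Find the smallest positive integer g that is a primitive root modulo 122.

φ(122) = φ(2)·φ(61) = 1·60 = 60 = 2^2 · 3 · 5.
Test candidates g = 2, 3, … against the prime factors q ∈ {2, 3, 5} of φ(122): g is a generator iff g^(60/q) ≢ 1 for every such q.
g = 2: gcd(2, 122) = 2 > 1, not a unit — skip.
g = 3: 3^30 ≡ 1 — hits 1, so not a primitive root.
g = 4: gcd(4, 122) = 2 > 1, not a unit — skip.
g = 5: 5^30 ≡ 1 — hits 1, so not a primitive root.
g = 6: gcd(6, 122) = 2 > 1, not a unit — skip.
g = 7: 7^30 ≡ 121; 7^20 ≡ 47; 7^12 ≡ 95 — none is 1, so 7 is a primitive root.
Hence the least primitive root of 122 is 7.

7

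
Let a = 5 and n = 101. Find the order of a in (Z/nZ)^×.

25

ord(5) | φ(101) = 101 − 1 = 100 = 2^2 · 5^2.
Divisors of 100: 1, 2, 4, 5, 10, 20, 25, 50, 100.
Test each divisor d:
5^1 ≡ 5 (mod 101)
5^2 ≡ 25 (mod 101)
5^4 ≡ 19 (mod 101)
5^5 ≡ 95 (mod 101)
5^10 ≡ 36 (mod 101)
5^20 ≡ 84 (mod 101)
5^25 ≡ 1 (mod 101) ✓
The smallest such exponent is 25, so the order of 5 is 25.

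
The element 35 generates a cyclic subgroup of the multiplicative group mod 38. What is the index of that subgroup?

2

Since 35 ∈ (Z/38Z)^×, its order divides φ(38) = φ(2)·φ(19) = 1·18 = 18 = 2 · 3^2.
Divisors of 18: 1, 2, 3, 6, 9, 18.
Test each divisor d:
35^1 ≡ 35 (mod 38)
35^2 ≡ 9 (mod 38)
35^3 ≡ 11 (mod 38)
35^6 ≡ 7 (mod 38)
35^9 ≡ 1 (mod 38) ✓
The order of 35 is 9, so the subgroup it generates has 9 elements.
Index = |(Z/38Z)^×| / |⟨35⟩| = 18 / 9 = 2.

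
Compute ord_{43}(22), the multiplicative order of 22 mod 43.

Since 22 ∈ (Z/43Z)^×, its order divides φ(43) = 43 − 1 = 42 = 2 · 3 · 7.
Divisors of 42: 1, 2, 3, 6, 7, 14, 21, 42.
Test each divisor d:
22^1 ≡ 22
22^2 ≡ 11
22^3 ≡ 27
22^6 ≡ 41
22^7 ≡ 42
22^14 ≡ 1
Hence ord(22) = 14.

14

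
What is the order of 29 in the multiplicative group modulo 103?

By Lagrange's theorem, ord_103(29) divides φ(103) = 103 − 1 = 102 = 2 · 3 · 17.
Divisors of 102: 1, 2, 3, 6, 17, 34, 51, 102.
Evaluate successive powers at the divisors of 102:
29^1 ≡ 29
29^2 ≡ 17
29^3 ≡ 81
29^6 ≡ 72
29^17 ≡ 56
29^34 ≡ 46
29^51 ≡ 1
Hence ord(29) = 51.

51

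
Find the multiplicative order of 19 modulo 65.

12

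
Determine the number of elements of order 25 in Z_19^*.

0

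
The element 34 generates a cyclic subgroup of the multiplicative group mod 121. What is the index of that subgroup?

The order of 34 must divide φ(121) = φ(11^2) = 11·(11−1) = 110 = 2 · 5 · 11.
Divisors of 110: 1, 2, 5, 10, 11, 22, 55, 110.
Test each divisor d:
34^1 ≡ 34
34^2 ≡ 67
34^5 ≡ 45
34^10 ≡ 89
34^11 ≡ 1
Thus |⟨34⟩| = ord(34) = 11.
[(Z/121Z)^× : ⟨34⟩] = 110/11 = 10.

10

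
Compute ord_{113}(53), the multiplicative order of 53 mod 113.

ord(53) | φ(113) = 113 − 1 = 112 = 2^4 · 7.
Divisors of 112: 1, 2, 4, 7, 8, 14, 16, 28, 56, 112.
Compute 53^d (mod 113) for the divisors d until we hit 1:
53^1 ≡ 53
53^2 ≡ 97
53^4 ≡ 30
53^7 ≡ 98
53^8 ≡ 109
53^14 ≡ 112
53^16 ≡ 16
53^28 ≡ 1
So ord_113(53) = 28.

28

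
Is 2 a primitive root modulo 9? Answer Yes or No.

φ(9) = φ(3^2) = 3·(3−1) = 6 = 2 · 3.
An element g generates (Z/9Z)^× iff g^(6/q) ≢ 1 (mod 9) for each prime q ∈ {2, 3}.
2^3 ≡ 8 (mod 9)  [q = 2: ≢ 1 ✓]
2^2 ≡ 4 (mod 9)  [q = 3: ≢ 1 ✓]
None equal 1, so ord_9(2) = 6: 2 is a primitive root.

Yes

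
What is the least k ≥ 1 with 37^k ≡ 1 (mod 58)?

28

The order of 37 must divide φ(58) = φ(2)·φ(29) = 1·28 = 28 = 2^2 · 7.
Divisors of 28: 1, 2, 4, 7, 14, 28.
Test each divisor d:
37^1 ≡ 37
37^2 ≡ 35
37^4 ≡ 7
37^7 ≡ 17
37^14 ≡ 57
37^28 ≡ 1
The smallest such exponent is 28, so the order of 37 is 28.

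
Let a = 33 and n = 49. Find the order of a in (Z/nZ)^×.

42

The order of 33 must divide φ(49) = φ(7^2) = 7·(7−1) = 42 = 2 · 3 · 7.
Divisors of 42: 1, 2, 3, 6, 7, 14, 21, 42.
Check 33^d mod 49 for each divisor in increasing order:
33^1 ≡ 33
33^2 ≡ 11
33^3 ≡ 20
33^6 ≡ 8
33^7 ≡ 19
33^14 ≡ 18
33^21 ≡ 48
33^42 ≡ 1
So ord_49(33) = 42.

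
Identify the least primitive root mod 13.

2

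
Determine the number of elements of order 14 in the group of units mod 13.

0

φ(13) = 13 − 1 = 12 = 2^2 · 3.
(Z/13Z)^× is cyclic (|G| = 12); a cyclic group of order m has exactly φ(d) elements of each order d | m, and none otherwise.
Here 12 is not a multiple of 14, so there are no elements of order 14.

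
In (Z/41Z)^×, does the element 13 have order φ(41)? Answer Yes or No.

φ(41) = 41 − 1 = 40 = 2^3 · 5.
An element g generates (Z/41Z)^× iff g^(40/q) ≢ 1 (mod 41) for each prime q ∈ {2, 5}.
13^20 ≡ 40 (mod 41)  [q = 2: ≢ 1 ✓]
13^8 ≡ 10 (mod 41)  [q = 5: ≢ 1 ✓]
None equal 1, so ord_41(13) = 40: 13 is a primitive root.

Yes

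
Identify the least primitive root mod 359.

7

φ(359) = 359 − 1 = 358 = 2 · 179.
Test candidates g = 2, 3, … against the prime factors q ∈ {2, 179} of φ(359): g is a generator iff g^(358/q) ≢ 1 for every such q.
g = 2: 2^179 ≡ 1 — hits 1, so not a primitive root.
g = 3: 3^179 ≡ 1 — hits 1, so not a primitive root.
g = 4: 4^179 ≡ 1 — hits 1, so not a primitive root.
g = 5: 5^179 ≡ 1 — hits 1, so not a primitive root.
g = 6: 6^179 ≡ 1 — hits 1, so not a primitive root.
g = 7: 7^179 ≡ 358; 7^2 ≡ 49 — none is 1, so 7 is a primitive root.
So 7 is the smallest generator of (Z/359Z)^×.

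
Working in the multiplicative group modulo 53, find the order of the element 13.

13

ord(13) | φ(53) = 53 − 1 = 52 = 2^2 · 13.
Divisors of 52: 1, 2, 4, 13, 26, 52.
Compute 13^d (mod 53) for the divisors d until we hit 1:
13^1 ≡ 13
13^2 ≡ 10
13^4 ≡ 47
13^13 ≡ 1
The smallest such exponent is 13, so the order of 13 is 13.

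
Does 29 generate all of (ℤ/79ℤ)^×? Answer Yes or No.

Yes

φ(79) = 79 − 1 = 78 = 2 · 3 · 13.
It suffices to check that the order of 29 is not a proper divisor of 78: compute 29^(78/q) for q ∈ {2, 3, 13}.
29^39 ≡ 78 (mod 79)  [q = 2: ≢ 1 ✓]
29^26 ≡ 55 (mod 79)  [q = 3: ≢ 1 ✓]
29^6 ≡ 10 (mod 79)  [q = 13: ≢ 1 ✓]
Every test exponent gives a nontrivial residue, hence 29 generates the full group.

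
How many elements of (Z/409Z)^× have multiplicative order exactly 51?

32

φ(409) = 409 − 1 = 408 = 2^3 · 3 · 17.
(Z/409Z)^× is cyclic (|G| = 408); a cyclic group of order m has exactly φ(d) elements of each order d | m, and none otherwise.
51 = 3 · 17 divides 408, and φ(51) = 32.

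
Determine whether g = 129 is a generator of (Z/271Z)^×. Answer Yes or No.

No

φ(271) = 271 − 1 = 270 = 2 · 3^3 · 5.
Test 129^(270/q) mod 271 for each prime factor q of 270:
129^135 ≡ 1 (mod 271)  [q = 2: ≡ 1 ✗]
129^90 ≡ 28 (mod 271)  [q = 3: ≢ 1 ✓]
129^54 ≡ 10 (mod 271)  [q = 5: ≢ 1 ✓]
129^135 ≡ 1 shows ord(129) | 135, strictly less than φ(271); not a primitive root.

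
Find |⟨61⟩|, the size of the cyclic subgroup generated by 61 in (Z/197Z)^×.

49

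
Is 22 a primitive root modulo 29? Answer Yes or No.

φ(29) = 29 − 1 = 28 = 2^2 · 7.
It suffices to check that the order of 22 is not a proper divisor of 28: compute 22^(28/q) for q ∈ {2, 7}.
22^14 ≡ 1 (mod 29)  [q = 2: ≡ 1 ✗]
22^4 ≡ 23 (mod 29)  [q = 7: ≢ 1 ✓]
The check at q = 2 fails, so 22 generates a proper subgroup.

No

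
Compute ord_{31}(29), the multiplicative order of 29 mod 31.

Since 29 ∈ (Z/31Z)^×, its order divides φ(31) = 31 − 1 = 30 = 2 · 3 · 5.
Divisors of 30: 1, 2, 3, 5, 6, 10, 15, 30.
Test each divisor d:
29^1 ≡ 29 (mod 31)
29^2 ≡ 4 (mod 31)
29^3 ≡ 23 (mod 31)
29^5 ≡ 30 (mod 31)
29^6 ≡ 2 (mod 31)
29^10 ≡ 1 (mod 31) ✓
The smallest such exponent is 10, so the order of 29 is 10.

10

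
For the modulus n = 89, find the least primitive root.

3

φ(89) = 89 − 1 = 88 = 2^3 · 11.
g is a primitive root iff g^(88/q) ≢ 1 (mod 89) for each prime q ∈ {2, 11}.
g = 2: 2^44 ≡ 1 — hits 1, so not a primitive root.
g = 3: 3^44 ≡ 88; 3^8 ≡ 64 — none is 1, so 3 is a primitive root.
The smallest primitive root modulo 89 is 3.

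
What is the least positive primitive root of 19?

2

φ(19) = 19 − 1 = 18 = 2 · 3^2.
Test candidates g = 2, 3, … against the prime factors q ∈ {2, 3} of φ(19): g is a generator iff g^(18/q) ≢ 1 for every such q.
g = 2: 2^9 ≡ 18; 2^6 ≡ 7 — none is 1, so 2 is a primitive root.
Hence the least primitive root of 19 is 2.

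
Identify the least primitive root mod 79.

3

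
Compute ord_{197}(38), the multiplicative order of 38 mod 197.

Since 38 ∈ (Z/197Z)^×, its order divides φ(197) = 197 − 1 = 196 = 2^2 · 7^2.
Divisors of 196: 1, 2, 4, 7, 14, 28, 49, 98, 196.
Evaluate successive powers at the divisors of 196:
38^1 ≡ 38 (mod 197)
38^2 ≡ 65 (mod 197)
38^4 ≡ 88 (mod 197)
38^7 ≡ 69 (mod 197)
38^14 ≡ 33 (mod 197)
38^28 ≡ 104 (mod 197)
38^49 ≡ 14 (mod 197)
38^98 ≡ 196 (mod 197)
38^196 ≡ 1 (mod 197) ✓
Hence ord(38) = 196.

196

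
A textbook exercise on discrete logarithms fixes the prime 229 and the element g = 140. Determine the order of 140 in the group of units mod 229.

12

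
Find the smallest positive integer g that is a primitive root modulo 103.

φ(103) = 103 − 1 = 102 = 2 · 3 · 17.
Test candidates g = 2, 3, … against the prime factors q ∈ {2, 3, 17} of φ(103): g is a generator iff g^(102/q) ≢ 1 for every such q.
g = 2: 2^51 ≡ 1 — hits 1, so not a primitive root.
g = 3: 3^51 ≡ 102; 3^34 ≡ 1 — hits 1, so not a primitive root.
g = 4: 4^51 ≡ 1 — hits 1, so not a primitive root.
g = 5: 5^51 ≡ 102; 5^34 ≡ 56; 5^6 ≡ 72 — none is 1, so 5 is a primitive root.
The smallest primitive root modulo 103 is 5.

5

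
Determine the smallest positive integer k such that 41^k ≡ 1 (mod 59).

ord(41) | φ(59) = 59 − 1 = 58 = 2 · 29.
Divisors of 58: 1, 2, 29, 58.
Test each divisor d:
41^1 ≡ 41
41^2 ≡ 29
41^29 ≡ 1
Hence ord(41) = 29.

29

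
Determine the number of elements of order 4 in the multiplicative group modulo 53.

φ(53) = 53 − 1 = 52 = 2^2 · 13.
(Z/53Z)^× is cyclic (|G| = 52); a cyclic group of order m has exactly φ(d) elements of each order d | m, and none otherwise.
4 = 2^2 divides 52, and φ(4) = 2.

2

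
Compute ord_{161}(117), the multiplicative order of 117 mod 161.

Since 117 ∈ (Z/161Z)^×, its order divides φ(161) = φ(7·23) = (7−1)·(23−1) = 6·22 = 132 = 2^2 · 3 · 11.
Divisors of 132: 1, 2, 3, 4, 6, 11, 12, 22, 33, 44, 66, 132.
Check 117^d mod 161 for each divisor in increasing order:
117^1 ≡ 117 (mod 161)
117^2 ≡ 4 (mod 161)
117^3 ≡ 146 (mod 161)
117^4 ≡ 16 (mod 161)
117^6 ≡ 64 (mod 161)
117^11 ≡ 24 (mod 161)
117^12 ≡ 71 (mod 161)
117^22 ≡ 93 (mod 161)
117^33 ≡ 139 (mod 161)
117^44 ≡ 116 (mod 161)
117^66 ≡ 1 (mod 161) ✓
The smallest such exponent is 66, so the order of 117 is 66.

66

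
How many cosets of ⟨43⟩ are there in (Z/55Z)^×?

10

ord(43) | φ(55) = φ(5·11) = (5−1)·(11−1) = 4·10 = 40 = 2^3 · 5.
Divisors of 40: 1, 2, 4, 5, 8, 10, 20, 40.
Evaluate successive powers at the divisors of 40:
43^1 ≡ 43 (mod 55)
43^2 ≡ 34 (mod 55)
43^4 ≡ 1 (mod 55) ✓
So ord_55(43) = 4, hence |⟨43⟩| = 4.
Index = |(Z/55Z)^×| / |⟨43⟩| = 40 / 4 = 10.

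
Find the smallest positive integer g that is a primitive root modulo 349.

2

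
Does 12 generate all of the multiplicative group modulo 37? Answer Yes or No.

No

φ(37) = 37 − 1 = 36 = 2^2 · 3^2.
It suffices to check that the order of 12 is not a proper divisor of 36: compute 12^(36/q) for q ∈ {2, 3}.
12^18 ≡ 1 (mod 37)  [q = 2: ≡ 1 ✗]
12^12 ≡ 26 (mod 37)  [q = 3: ≢ 1 ✓]
12^18 ≡ 1 shows ord(12) | 18, strictly less than φ(37); not a primitive root.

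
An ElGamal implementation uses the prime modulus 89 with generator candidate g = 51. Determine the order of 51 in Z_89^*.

88

By Lagrange's theorem, ord_89(51) divides φ(89) = 89 − 1 = 88 = 2^3 · 11.
Divisors of 88: 1, 2, 4, 8, 11, 22, 44, 88.
Compute 51^d (mod 89) for the divisors d until we hit 1:
51^1 ≡ 51 (mod 89)
51^2 ≡ 20 (mod 89)
51^4 ≡ 44 (mod 89)
51^8 ≡ 67 (mod 89)
51^11 ≡ 77 (mod 89)
51^22 ≡ 55 (mod 89)
51^44 ≡ 88 (mod 89)
51^88 ≡ 1 (mod 89) ✓
The smallest such exponent is 88, so the order of 51 is 88.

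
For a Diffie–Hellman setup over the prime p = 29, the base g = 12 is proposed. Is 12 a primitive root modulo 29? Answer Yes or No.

No

φ(29) = 29 − 1 = 28 = 2^2 · 7.
12 is a primitive root mod 29 iff 12^(φ(29)/q) ≢ 1 for every prime q | φ(29), i.e. q ∈ {2, 7}.
12^14 ≡ 28 (mod 29)  [q = 2: ≢ 1 ✓]
12^4 ≡ 1 (mod 29)  [q = 7: ≡ 1 ✗]
Since 12^4 ≡ 1, the order of 12 divides 4 < 28, so 12 is not a primitive root.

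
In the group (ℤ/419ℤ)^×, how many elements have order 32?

0

φ(419) = 419 − 1 = 418 = 2 · 11 · 19.
Since (Z/419Z)^× is cyclic of order 418, the number of elements of order d is φ(d) when d | 418 and 0 otherwise.
32 does not divide 418, so no element of (Z/419Z)^× has order 32.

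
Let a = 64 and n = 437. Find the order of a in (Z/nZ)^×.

ord(64) | φ(437) = φ(19·23) = (19−1)·(23−1) = 18·22 = 396 = 2^2 · 3^2 · 11.
Divisors of 396: 1, 2, 3, 4, 6, 9, 11, 12, 18, 22, 33, 36, 44, 66, 99, 132, 198, 396.
Check 64^d mod 437 for each divisor in increasing order:
64^1 ≡ 64 (mod 437)
64^2 ≡ 163 (mod 437)
64^3 ≡ 381 (mod 437)
64^4 ≡ 349 (mod 437)
64^6 ≡ 77 (mod 437)
64^9 ≡ 58 (mod 437)
64^11 ≡ 277 (mod 437)
64^12 ≡ 248 (mod 437)
64^18 ≡ 305 (mod 437)
64^22 ≡ 254 (mod 437)
64^33 ≡ 1 (mod 437) ✓
So ord_437(64) = 33.

33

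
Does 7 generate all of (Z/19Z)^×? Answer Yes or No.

φ(19) = 19 − 1 = 18 = 2 · 3^2.
7 is a primitive root mod 19 iff 7^(φ(19)/q) ≢ 1 for every prime q | φ(19), i.e. q ∈ {2, 3}.
7^9 ≡ 1 (mod 19)  [q = 2: ≡ 1 ✗]
7^6 ≡ 1 (mod 19)  [q = 3: ≡ 1 ✗]
The check at q = 2 fails, so 7 generates a proper subgroup.

No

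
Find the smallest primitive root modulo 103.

5

φ(103) = 103 − 1 = 102 = 2 · 3 · 17.
Test candidates g = 2, 3, … against the prime factors q ∈ {2, 3, 17} of φ(103): g is a generator iff g^(102/q) ≢ 1 for every such q.
g = 2: 2^51 ≡ 1 — hits 1, so not a primitive root.
g = 3: 3^51 ≡ 102; 3^34 ≡ 1 — hits 1, so not a primitive root.
g = 4: 4^51 ≡ 1 — hits 1, so not a primitive root.
g = 5: 5^51 ≡ 102; 5^34 ≡ 56; 5^6 ≡ 72 — none is 1, so 5 is a primitive root.
So 5 is the smallest generator of (Z/103Z)^×.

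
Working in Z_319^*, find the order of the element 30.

Since 30 ∈ (Z/319Z)^×, its order divides φ(319) = φ(11·29) = (11−1)·(29−1) = 10·28 = 280 = 2^3 · 5 · 7.
Divisors of 280: 1, 2, 4, 5, 7, 8, 10, 14, 20, 28, 35, 40, 56, 70, 140, 280.
Test each divisor d:
30^1 ≡ 30 (mod 319)
30^2 ≡ 262 (mod 319)
30^4 ≡ 59 (mod 319)
30^5 ≡ 175 (mod 319)
30^7 ≡ 233 (mod 319)
30^8 ≡ 291 (mod 319)
30^10 ≡ 1 (mod 319) ✓
Therefore the multiplicative order of 30 modulo 319 is 10.

10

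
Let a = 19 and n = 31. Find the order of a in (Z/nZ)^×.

15

By Lagrange's theorem, ord_31(19) divides φ(31) = 31 − 1 = 30 = 2 · 3 · 5.
Divisors of 30: 1, 2, 3, 5, 6, 10, 15, 30.
Check 19^d mod 31 for each divisor in increasing order:
19^1 ≡ 19 (mod 31)
19^2 ≡ 20 (mod 31)
19^3 ≡ 8 (mod 31)
19^5 ≡ 5 (mod 31)
19^6 ≡ 2 (mod 31)
19^10 ≡ 25 (mod 31)
19^15 ≡ 1 (mod 31) ✓
The smallest such exponent is 15, so the order of 19 is 15.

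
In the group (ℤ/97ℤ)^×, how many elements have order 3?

2

φ(97) = 97 − 1 = 96 = 2^5 · 3.
(Z/97Z)^× is cyclic (|G| = 96); a cyclic group of order m has exactly φ(d) elements of each order d | m, and none otherwise.
3 | 96, and φ(3) = 3 − 1 = 2.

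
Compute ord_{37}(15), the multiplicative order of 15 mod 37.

36

Since 15 ∈ (Z/37Z)^×, its order divides φ(37) = 37 − 1 = 36 = 2^2 · 3^2.
Divisors of 36: 1, 2, 3, 4, 6, 9, 12, 18, 36.
Evaluate successive powers at the divisors of 36:
15^1 ≡ 15 (mod 37)
15^2 ≡ 3 (mod 37)
15^3 ≡ 8 (mod 37)
15^4 ≡ 9 (mod 37)
15^6 ≡ 27 (mod 37)
15^9 ≡ 31 (mod 37)
15^12 ≡ 26 (mod 37)
15^18 ≡ 36 (mod 37)
15^36 ≡ 1 (mod 37) ✓
So ord_37(15) = 36.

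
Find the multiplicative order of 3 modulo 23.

By Lagrange's theorem, ord_23(3) divides φ(23) = 23 − 1 = 22 = 2 · 11.
Divisors of 22: 1, 2, 11, 22.
Compute 3^d (mod 23) for the divisors d until we hit 1:
3^1 ≡ 3 (mod 23)
3^2 ≡ 9 (mod 23)
3^11 ≡ 1 (mod 23) ✓
Hence ord(3) = 11.

11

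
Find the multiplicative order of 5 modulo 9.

The order of 5 must divide φ(9) = φ(3^2) = 3·(3−1) = 6 = 2 · 3.
Divisors of 6: 1, 2, 3, 6.
Evaluate successive powers at the divisors of 6:
5^1 ≡ 5
5^2 ≡ 7
5^3 ≡ 8
5^6 ≡ 1
Hence ord(5) = 6.

6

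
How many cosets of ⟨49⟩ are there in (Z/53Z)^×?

4

By Lagrange's theorem, ord_53(49) divides φ(53) = 53 − 1 = 52 = 2^2 · 13.
Divisors of 52: 1, 2, 4, 13, 26, 52.
Test each divisor d:
49^1 ≡ 49 (mod 53)
49^2 ≡ 16 (mod 53)
49^4 ≡ 44 (mod 53)
49^13 ≡ 1 (mod 53) ✓
So ord_53(49) = 13, hence |⟨49⟩| = 13.
The index is φ(53) / ord(49) = 52 / 13 = 4.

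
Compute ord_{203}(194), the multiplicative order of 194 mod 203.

ord(194) | φ(203) = φ(7·29) = (7−1)·(29−1) = 6·28 = 168 = 2^3 · 3 · 7.
Divisors of 168: 1, 2, 3, 4, 6, 7, 8, 12, 14, 21, 24, 28, 42, 56, 84, 168.
Evaluate successive powers at the divisors of 168:
194^1 ≡ 194 (mod 203)
194^2 ≡ 81 (mod 203)
194^3 ≡ 83 (mod 203)
194^4 ≡ 65 (mod 203)
194^6 ≡ 190 (mod 203)
194^7 ≡ 117 (mod 203)
194^8 ≡ 165 (mod 203)
194^12 ≡ 169 (mod 203)
194^14 ≡ 88 (mod 203)
194^21 ≡ 146 (mod 203)
194^24 ≡ 141 (mod 203)
194^28 ≡ 30 (mod 203)
194^42 ≡ 1 (mod 203) ✓
The smallest such exponent is 42, so the order of 194 is 42.

42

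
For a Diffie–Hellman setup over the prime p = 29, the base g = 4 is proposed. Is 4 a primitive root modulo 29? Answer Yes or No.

φ(29) = 29 − 1 = 28 = 2^2 · 7.
Test 4^(28/q) mod 29 for each prime factor q of 28:
4^14 ≡ 1 (mod 29)  [q = 2: ≡ 1 ✗]
4^4 ≡ 24 (mod 29)  [q = 7: ≢ 1 ✓]
4^14 ≡ 1 shows ord(4) | 14, strictly less than φ(29); not a primitive root.

No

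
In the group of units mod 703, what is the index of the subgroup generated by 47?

Since 47 ∈ (Z/703Z)^×, its order divides φ(703) = φ(19·37) = (19−1)·(37−1) = 18·36 = 648 = 2^3 · 3^4.
Divisors of 648: 1, 2, 3, 4, 6, 8, 9, 12, 18, 24, 27, 36, 54, 72, 81, 108, 162, 216, 324, 648.
Test each divisor d:
47^1 ≡ 47
47^2 ≡ 100
47^3 ≡ 482
47^4 ≡ 158
47^6 ≡ 334
47^8 ≡ 359
47^9 ≡ 1
The order of 47 is 9, so the subgroup it generates has 9 elements.
The index is φ(703) / ord(47) = 648 / 9 = 72.

72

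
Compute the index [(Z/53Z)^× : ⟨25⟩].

2

By Lagrange's theorem, ord_53(25) divides φ(53) = 53 − 1 = 52 = 2^2 · 13.
Divisors of 52: 1, 2, 4, 13, 26, 52.
Compute 25^d (mod 53) for the divisors d until we hit 1:
25^1 ≡ 25
25^2 ≡ 42
25^4 ≡ 15
25^13 ≡ 52
25^26 ≡ 1
So ord_53(25) = 26, hence |⟨25⟩| = 26.
[(Z/53Z)^× : ⟨25⟩] = 52/26 = 2.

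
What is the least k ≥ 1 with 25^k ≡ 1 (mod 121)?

55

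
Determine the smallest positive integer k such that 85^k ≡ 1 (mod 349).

By Lagrange's theorem, ord_349(85) divides φ(349) = 349 − 1 = 348 = 2^2 · 3 · 29.
Divisors of 348: 1, 2, 3, 4, 6, 12, 29, 58, 87, 116, 174, 348.
Compute 85^d (mod 349) for the divisors d until we hit 1:
85^1 ≡ 85
85^2 ≡ 245
85^3 ≡ 234
85^4 ≡ 346
85^6 ≡ 312
85^12 ≡ 322
85^29 ≡ 122
85^58 ≡ 226
85^87 ≡ 1
So ord_349(85) = 87.

87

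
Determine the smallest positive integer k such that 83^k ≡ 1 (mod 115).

44

ord(83) | φ(115) = φ(5·23) = (5−1)·(23−1) = 4·22 = 88 = 2^3 · 11.
Divisors of 88: 1, 2, 4, 8, 11, 22, 44, 88.
Test each divisor d:
83^1 ≡ 83 (mod 115)
83^2 ≡ 104 (mod 115)
83^4 ≡ 6 (mod 115)
83^8 ≡ 36 (mod 115)
83^11 ≡ 22 (mod 115)
83^22 ≡ 24 (mod 115)
83^44 ≡ 1 (mod 115) ✓
The smallest such exponent is 44, so the order of 83 is 44.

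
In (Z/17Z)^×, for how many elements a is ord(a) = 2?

1

φ(17) = 17 − 1 = 16 = 2^4.
In a cyclic group of order 16, there are φ(d) elements of order d for each divisor d of 16, and zero for non-divisors.
2 | 16, and φ(2) = 2 − 1 = 1.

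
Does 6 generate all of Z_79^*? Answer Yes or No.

Yes

φ(79) = 79 − 1 = 78 = 2 · 3 · 13.
An element g generates (Z/79Z)^× iff g^(78/q) ≢ 1 (mod 79) for each prime q ∈ {2, 3, 13}.
6^39 ≡ 78 (mod 79)  [q = 2: ≢ 1 ✓]
6^26 ≡ 55 (mod 79)  [q = 3: ≢ 1 ✓]
6^6 ≡ 46 (mod 79)  [q = 13: ≢ 1 ✓]
All checks pass, so 6 has order 78 and is a primitive root modulo 79.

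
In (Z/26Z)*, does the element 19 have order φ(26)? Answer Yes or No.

φ(26) = φ(2)·φ(13) = 1·12 = 12 = 2^2 · 3.
An element g generates (Z/26Z)^× iff g^(12/q) ≢ 1 (mod 26) for each prime q ∈ {2, 3}.
19^6 ≡ 25 (mod 26)  [q = 2: ≢ 1 ✓]
19^4 ≡ 9 (mod 26)  [q = 3: ≢ 1 ✓]
None equal 1, so ord_26(19) = 12: 19 is a primitive root.

Yes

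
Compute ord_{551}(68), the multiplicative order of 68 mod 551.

84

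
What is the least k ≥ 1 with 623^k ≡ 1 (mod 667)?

308

ord(623) | φ(667) = φ(23·29) = (23−1)·(29−1) = 22·28 = 616 = 2^3 · 7 · 11.
Divisors of 616: 1, 2, 4, 7, 8, 11, 14, 22, 28, 44, 56, 77, 88, 154, 308, 616.
Compute 623^d (mod 667) for the divisors d until we hit 1:
623^1 ≡ 623
623^2 ≡ 602
623^4 ≡ 223
623^7 ≡ 128
623^8 ≡ 371
623^11 ≡ 530
623^14 ≡ 376
623^22 ≡ 93
623^28 ≡ 639
623^44 ≡ 645
623^56 ≡ 117
623^77 ≡ 162
623^88 ≡ 484
623^154 ≡ 231
623^308 ≡ 1
So ord_667(623) = 308.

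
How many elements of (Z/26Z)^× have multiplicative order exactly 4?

2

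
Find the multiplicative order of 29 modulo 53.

26

Since 29 ∈ (Z/53Z)^×, its order divides φ(53) = 53 − 1 = 52 = 2^2 · 13.
Divisors of 52: 1, 2, 4, 13, 26, 52.
Compute 29^d (mod 53) for the divisors d until we hit 1:
29^1 ≡ 29 (mod 53)
29^2 ≡ 46 (mod 53)
29^4 ≡ 49 (mod 53)
29^13 ≡ 52 (mod 53)
29^26 ≡ 1 (mod 53) ✓
The smallest such exponent is 26, so the order of 29 is 26.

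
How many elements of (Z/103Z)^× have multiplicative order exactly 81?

0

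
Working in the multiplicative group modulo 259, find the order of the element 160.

ord(160) | φ(259) = φ(7·37) = (7−1)·(37−1) = 6·36 = 216 = 2^3 · 3^3.
Divisors of 216: 1, 2, 3, 4, 6, 8, 9, 12, 18, 24, 27, 36, 54, 72, 108, 216.
Evaluate successive powers at the divisors of 216:
160^1 ≡ 160 (mod 259)
160^2 ≡ 218 (mod 259)
160^3 ≡ 174 (mod 259)
160^4 ≡ 127 (mod 259)
160^6 ≡ 232 (mod 259)
160^8 ≡ 71 (mod 259)
160^9 ≡ 223 (mod 259)
160^12 ≡ 211 (mod 259)
160^18 ≡ 1 (mod 259) ✓
Therefore the multiplicative order of 160 modulo 259 is 18.

18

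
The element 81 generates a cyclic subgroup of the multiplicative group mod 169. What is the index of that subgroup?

4

By Lagrange's theorem, ord_169(81) divides φ(169) = φ(13^2) = 13·(13−1) = 156 = 2^2 · 3 · 13.
Divisors of 156: 1, 2, 3, 4, 6, 12, 13, 26, 39, 52, 78, 156.
Evaluate successive powers at the divisors of 156:
81^1 ≡ 81 (mod 169)
81^2 ≡ 139 (mod 169)
81^3 ≡ 105 (mod 169)
81^4 ≡ 55 (mod 169)
81^6 ≡ 40 (mod 169)
81^12 ≡ 79 (mod 169)
81^13 ≡ 146 (mod 169)
81^26 ≡ 22 (mod 169)
81^39 ≡ 1 (mod 169) ✓
Thus |⟨81⟩| = ord(81) = 39.
The index is φ(169) / ord(81) = 156 / 39 = 4.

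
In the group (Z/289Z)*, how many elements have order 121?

φ(289) = φ(17^2) = 17·(17−1) = 272 = 2^4 · 17.
(Z/289Z)^× is cyclic (|G| = 272); a cyclic group of order m has exactly φ(d) elements of each order d | m, and none otherwise.
Since 121 ∤ 272, the count is 0.

0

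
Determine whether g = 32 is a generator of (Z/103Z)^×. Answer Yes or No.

No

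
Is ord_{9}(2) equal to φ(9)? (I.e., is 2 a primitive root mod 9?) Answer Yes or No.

φ(9) = φ(3^2) = 3·(3−1) = 6 = 2 · 3.
It suffices to check that the order of 2 is not a proper divisor of 6: compute 2^(6/q) for q ∈ {2, 3}.
2^3 ≡ 8 (mod 9)  [q = 2: ≢ 1 ✓]
2^2 ≡ 4 (mod 9)  [q = 3: ≢ 1 ✓]
None equal 1, so ord_9(2) = 6: 2 is a primitive root.

Yes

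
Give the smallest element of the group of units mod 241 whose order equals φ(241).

φ(241) = 241 − 1 = 240 = 2^4 · 3 · 5.
Test candidates g = 2, 3, … against the prime factors q ∈ {2, 3, 5} of φ(241): g is a generator iff g^(240/q) ≢ 1 for every such q.
g = 2: 2^120 ≡ 1 — hits 1, so not a primitive root.
g = 3: 3^120 ≡ 1 — hits 1, so not a primitive root.
g = 4: 4^120 ≡ 1 — hits 1, so not a primitive root.
g = 5: 5^120 ≡ 1 — hits 1, so not a primitive root.
g = 6: 6^120 ≡ 1 — hits 1, so not a primitive root.
g = 7: 7^120 ≡ 240; 7^80 ≡ 15; 7^48 ≡ 91 — none is 1, so 7 is a primitive root.
So 7 is the smallest generator of (Z/241Z)^×.

7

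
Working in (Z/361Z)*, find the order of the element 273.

57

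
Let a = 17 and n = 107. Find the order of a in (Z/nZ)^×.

106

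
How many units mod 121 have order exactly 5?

4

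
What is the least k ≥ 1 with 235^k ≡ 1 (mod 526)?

131

Since 235 ∈ (Z/526Z)^×, its order divides φ(526) = φ(2)·φ(263) = 1·262 = 262 = 2 · 131.
Divisors of 262: 1, 2, 131, 262.
Compute 235^d (mod 526) for the divisors d until we hit 1:
235^1 ≡ 235
235^2 ≡ 521
235^131 ≡ 1
So ord_526(235) = 131.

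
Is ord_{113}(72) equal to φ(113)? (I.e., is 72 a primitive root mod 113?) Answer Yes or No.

No

φ(113) = 113 − 1 = 112 = 2^4 · 7.
Test 72^(112/q) mod 113 for each prime factor q of 112:
72^56 ≡ 1 (mod 113)  [q = 2: ≡ 1 ✗]
72^16 ≡ 16 (mod 113)  [q = 7: ≢ 1 ✓]
72^56 ≡ 1 shows ord(72) | 56, strictly less than φ(113); not a primitive root.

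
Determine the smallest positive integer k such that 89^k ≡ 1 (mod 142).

35

The order of 89 must divide φ(142) = φ(2)·φ(71) = 1·70 = 70 = 2 · 5 · 7.
Divisors of 70: 1, 2, 5, 7, 10, 14, 35, 70.
Evaluate successive powers at the divisors of 70:
89^1 ≡ 89 (mod 142)
89^2 ≡ 111 (mod 142)
89^5 ≡ 45 (mod 142)
89^7 ≡ 25 (mod 142)
89^10 ≡ 37 (mod 142)
89^14 ≡ 57 (mod 142)
89^35 ≡ 1 (mod 142) ✓
The smallest such exponent is 35, so the order of 89 is 35.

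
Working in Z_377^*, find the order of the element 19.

The order of 19 must divide φ(377) = φ(13·29) = (13−1)·(29−1) = 12·28 = 336 = 2^4 · 3 · 7.
Divisors of 336: 1, 2, 3, 4, 6, 7, 8, 12, 14, 16, 21, 24, 28, 42, 48, 56, 84, 112, 168, 336.
Evaluate successive powers at the divisors of 336:
19^1 ≡ 19
19^2 ≡ 361
19^3 ≡ 73
19^4 ≡ 256
19^6 ≡ 51
19^7 ≡ 215
19^8 ≡ 315
19^12 ≡ 339
19^14 ≡ 231
19^16 ≡ 74
19^21 ≡ 278
19^24 ≡ 313
19^28 ≡ 204
19^42 ≡ 376
19^48 ≡ 326
19^56 ≡ 146
19^84 ≡ 1
Therefore the multiplicative order of 19 modulo 377 is 84.

84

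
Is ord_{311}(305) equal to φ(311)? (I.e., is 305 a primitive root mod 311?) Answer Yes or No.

No

φ(311) = 311 − 1 = 310 = 2 · 5 · 31.
An element g generates (Z/311Z)^× iff g^(310/q) ≢ 1 (mod 311) for each prime q ∈ {2, 5, 31}.
305^155 ≡ 310 (mod 311)  [q = 2: ≢ 1 ✓]
305^62 ≡ 36 (mod 311)  [q = 5: ≢ 1 ✓]
305^10 ≡ 1 (mod 311)  [q = 31: ≡ 1 ✗]
305^10 ≡ 1 shows ord(305) | 10, strictly less than φ(311); not a primitive root.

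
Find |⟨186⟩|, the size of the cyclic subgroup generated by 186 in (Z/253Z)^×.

22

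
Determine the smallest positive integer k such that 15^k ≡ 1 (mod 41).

40

The order of 15 must divide φ(41) = 41 − 1 = 40 = 2^3 · 5.
Divisors of 40: 1, 2, 4, 5, 8, 10, 20, 40.
Evaluate successive powers at the divisors of 40:
15^1 ≡ 15 (mod 41)
15^2 ≡ 20 (mod 41)
15^4 ≡ 31 (mod 41)
15^5 ≡ 14 (mod 41)
15^8 ≡ 18 (mod 41)
15^10 ≡ 32 (mod 41)
15^20 ≡ 40 (mod 41)
15^40 ≡ 1 (mod 41) ✓
Hence ord(15) = 40.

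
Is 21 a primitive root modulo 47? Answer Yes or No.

No

φ(47) = 47 − 1 = 46 = 2 · 23.
It suffices to check that the order of 21 is not a proper divisor of 46: compute 21^(46/q) for q ∈ {2, 23}.
21^23 ≡ 1 (mod 47)  [q = 2: ≡ 1 ✗]
21^2 ≡ 18 (mod 47)  [q = 23: ≢ 1 ✓]
The check at q = 2 fails, so 21 generates a proper subgroup.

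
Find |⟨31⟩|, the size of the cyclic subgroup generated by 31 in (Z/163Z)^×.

54

ord(31) | φ(163) = 163 − 1 = 162 = 2 · 3^4.
Divisors of 162: 1, 2, 3, 6, 9, 18, 27, 54, 81, 162.
Compute 31^d (mod 163) for the divisors d until we hit 1:
31^1 ≡ 31 (mod 163)
31^2 ≡ 146 (mod 163)
31^3 ≡ 125 (mod 163)
31^6 ≡ 140 (mod 163)
31^9 ≡ 59 (mod 163)
31^18 ≡ 58 (mod 163)
31^27 ≡ 162 (mod 163)
31^54 ≡ 1 (mod 163) ✓
Therefore the multiplicative order of 31 modulo 163 is 54.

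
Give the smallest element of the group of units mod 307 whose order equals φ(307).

5

φ(307) = 307 − 1 = 306 = 2 · 3^2 · 17.
g is a primitive root iff g^(306/q) ≢ 1 (mod 307) for each prime q ∈ {2, 3, 17}.
g = 2: 2^153 ≡ 306; 2^102 ≡ 1 — hits 1, so not a primitive root.
g = 3: 3^153 ≡ 306; 3^102 ≡ 1 — hits 1, so not a primitive root.
g = 4: 4^153 ≡ 1 — hits 1, so not a primitive root.
g = 5: 5^153 ≡ 306; 5^102 ≡ 289; 5^18 ≡ 81 — none is 1, so 5 is a primitive root.
Hence the least primitive root of 307 is 5.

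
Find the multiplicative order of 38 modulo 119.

Since 38 ∈ (Z/119Z)^×, its order divides φ(119) = φ(7·17) = (7−1)·(17−1) = 6·16 = 96 = 2^5 · 3.
Divisors of 96: 1, 2, 3, 4, 6, 8, 12, 16, 24, 32, 48, 96.
Check 38^d mod 119 for each divisor in increasing order:
38^1 ≡ 38 (mod 119)
38^2 ≡ 16 (mod 119)
38^3 ≡ 13 (mod 119)
38^4 ≡ 18 (mod 119)
38^6 ≡ 50 (mod 119)
38^8 ≡ 86 (mod 119)
38^12 ≡ 1 (mod 119) ✓
The smallest such exponent is 12, so the order of 38 is 12.

12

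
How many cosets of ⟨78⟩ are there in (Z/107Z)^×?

1

Since 78 ∈ (Z/107Z)^×, its order divides φ(107) = 107 − 1 = 106 = 2 · 53.
Divisors of 106: 1, 2, 53, 106.
Test each divisor d:
78^1 ≡ 78 (mod 107)
78^2 ≡ 92 (mod 107)
78^53 ≡ 106 (mod 107)
78^106 ≡ 1 (mod 107) ✓
The order of 78 is 106, so the subgroup it generates has 106 elements.
The index is φ(107) / ord(78) = 106 / 106 = 1.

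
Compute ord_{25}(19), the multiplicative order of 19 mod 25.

10

The order of 19 must divide φ(25) = φ(5^2) = 5·(5−1) = 20 = 2^2 · 5.
Divisors of 20: 1, 2, 4, 5, 10, 20.
Test each divisor d:
19^1 ≡ 19
19^2 ≡ 11
19^4 ≡ 21
19^5 ≡ 24
19^10 ≡ 1
The smallest such exponent is 10, so the order of 19 is 10.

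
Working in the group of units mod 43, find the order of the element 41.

Since 41 ∈ (Z/43Z)^×, its order divides φ(43) = 43 − 1 = 42 = 2 · 3 · 7.
Divisors of 42: 1, 2, 3, 6, 7, 14, 21, 42.
Evaluate successive powers at the divisors of 42:
41^1 ≡ 41 (mod 43)
41^2 ≡ 4 (mod 43)
41^3 ≡ 35 (mod 43)
41^6 ≡ 21 (mod 43)
41^7 ≡ 1 (mod 43) ✓
The smallest such exponent is 7, so the order of 41 is 7.

7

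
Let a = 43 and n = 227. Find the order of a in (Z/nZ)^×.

By Lagrange's theorem, ord_227(43) divides φ(227) = 227 − 1 = 226 = 2 · 113.
Divisors of 226: 1, 2, 113, 226.
Evaluate successive powers at the divisors of 226:
43^1 ≡ 43
43^2 ≡ 33
43^113 ≡ 1
So ord_227(43) = 113.

113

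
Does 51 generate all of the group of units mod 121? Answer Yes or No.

Yes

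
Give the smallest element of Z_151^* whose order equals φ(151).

φ(151) = 151 − 1 = 150 = 2 · 3 · 5^2.
g is a primitive root iff g^(150/q) ≢ 1 (mod 151) for each prime q ∈ {2, 3, 5}.
g = 2: 2^75 ≡ 1 — hits 1, so not a primitive root.
g = 3: 3^75 ≡ 150; 3^50 ≡ 1 — hits 1, so not a primitive root.
g = 4: 4^75 ≡ 1 — hits 1, so not a primitive root.
g = 5: 5^75 ≡ 1 — hits 1, so not a primitive root.
g = 6: 6^75 ≡ 150; 6^50 ≡ 32; 6^30 ≡ 59 — none is 1, so 6 is a primitive root.
So 6 is the smallest generator of (Z/151Z)^×.

6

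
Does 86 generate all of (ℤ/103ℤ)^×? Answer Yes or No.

Yes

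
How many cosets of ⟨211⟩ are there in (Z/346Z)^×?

The order of 211 must divide φ(346) = φ(2)·φ(173) = 1·172 = 172 = 2^2 · 43.
Divisors of 172: 1, 2, 4, 43, 86, 172.
Compute 211^d (mod 346) for the divisors d until we hit 1:
211^1 ≡ 211 (mod 346)
211^2 ≡ 233 (mod 346)
211^4 ≡ 313 (mod 346)
211^43 ≡ 345 (mod 346)
211^86 ≡ 1 (mod 346) ✓
So ord_346(211) = 86, hence |⟨211⟩| = 86.
Index = |(Z/346Z)^×| / |⟨211⟩| = 172 / 86 = 2.

2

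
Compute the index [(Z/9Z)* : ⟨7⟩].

2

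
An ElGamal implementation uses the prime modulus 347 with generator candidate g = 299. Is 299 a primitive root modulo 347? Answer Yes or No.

φ(347) = 347 − 1 = 346 = 2 · 173.
It suffices to check that the order of 299 is not a proper divisor of 346: compute 299^(346/q) for q ∈ {2, 173}.
299^173 ≡ 346 (mod 347)  [q = 2: ≢ 1 ✓]
299^2 ≡ 222 (mod 347)  [q = 173: ≢ 1 ✓]
None equal 1, so ord_347(299) = 346: 299 is a primitive root.

Yes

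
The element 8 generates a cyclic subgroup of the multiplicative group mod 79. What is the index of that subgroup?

6

By Lagrange's theorem, ord_79(8) divides φ(79) = 79 − 1 = 78 = 2 · 3 · 13.
Divisors of 78: 1, 2, 3, 6, 13, 26, 39, 78.
Compute 8^d (mod 79) for the divisors d until we hit 1:
8^1 ≡ 8
8^2 ≡ 64
8^3 ≡ 38
8^6 ≡ 22
8^13 ≡ 1
So ord_79(8) = 13, hence |⟨8⟩| = 13.
Index = |(Z/79Z)^×| / |⟨8⟩| = 78 / 13 = 6.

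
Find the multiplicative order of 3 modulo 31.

The order of 3 must divide φ(31) = 31 − 1 = 30 = 2 · 3 · 5.
Divisors of 30: 1, 2, 3, 5, 6, 10, 15, 30.
Compute 3^d (mod 31) for the divisors d until we hit 1:
3^1 ≡ 3
3^2 ≡ 9
3^3 ≡ 27
3^5 ≡ 26
3^6 ≡ 16
3^10 ≡ 25
3^15 ≡ 30
3^30 ≡ 1
The smallest such exponent is 30, so the order of 3 is 30.

30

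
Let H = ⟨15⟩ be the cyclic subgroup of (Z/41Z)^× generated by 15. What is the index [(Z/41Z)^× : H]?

ord(15) | φ(41) = 41 − 1 = 40 = 2^3 · 5.
Divisors of 40: 1, 2, 4, 5, 8, 10, 20, 40.
Evaluate successive powers at the divisors of 40:
15^1 ≡ 15 (mod 41)
15^2 ≡ 20 (mod 41)
15^4 ≡ 31 (mod 41)
15^5 ≡ 14 (mod 41)
15^8 ≡ 18 (mod 41)
15^10 ≡ 32 (mod 41)
15^20 ≡ 40 (mod 41)
15^40 ≡ 1 (mod 41) ✓
So ord_41(15) = 40, hence |⟨15⟩| = 40.
Index = |(Z/41Z)^×| / |⟨15⟩| = 40 / 40 = 1.

1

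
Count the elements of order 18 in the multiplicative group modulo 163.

φ(163) = 163 − 1 = 162 = 2 · 3^4.
Since (Z/163Z)^× is cyclic of order 162, the number of elements of order d is φ(d) when d | 162 and 0 otherwise.
18 = 2 · 3^2 divides 162, and φ(18) = 6.

6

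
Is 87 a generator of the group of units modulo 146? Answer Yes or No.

Yes

φ(146) = φ(2)·φ(73) = 1·72 = 72 = 2^3 · 3^2.
It suffices to check that the order of 87 is not a proper divisor of 72: compute 87^(72/q) for q ∈ {2, 3}.
87^36 ≡ 145 (mod 146)  [q = 2: ≢ 1 ✓]
87^24 ≡ 137 (mod 146)  [q = 3: ≢ 1 ✓]
All checks pass, so 87 has order 72 and is a primitive root modulo 146.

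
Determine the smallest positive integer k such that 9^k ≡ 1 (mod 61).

5

The order of 9 must divide φ(61) = 61 − 1 = 60 = 2^2 · 3 · 5.
Divisors of 60: 1, 2, 3, 4, 5, 6, 10, 12, 15, 20, 30, 60.
Test each divisor d:
9^1 ≡ 9 (mod 61)
9^2 ≡ 20 (mod 61)
9^3 ≡ 58 (mod 61)
9^4 ≡ 34 (mod 61)
9^5 ≡ 1 (mod 61) ✓
Therefore the multiplicative order of 9 modulo 61 is 5.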